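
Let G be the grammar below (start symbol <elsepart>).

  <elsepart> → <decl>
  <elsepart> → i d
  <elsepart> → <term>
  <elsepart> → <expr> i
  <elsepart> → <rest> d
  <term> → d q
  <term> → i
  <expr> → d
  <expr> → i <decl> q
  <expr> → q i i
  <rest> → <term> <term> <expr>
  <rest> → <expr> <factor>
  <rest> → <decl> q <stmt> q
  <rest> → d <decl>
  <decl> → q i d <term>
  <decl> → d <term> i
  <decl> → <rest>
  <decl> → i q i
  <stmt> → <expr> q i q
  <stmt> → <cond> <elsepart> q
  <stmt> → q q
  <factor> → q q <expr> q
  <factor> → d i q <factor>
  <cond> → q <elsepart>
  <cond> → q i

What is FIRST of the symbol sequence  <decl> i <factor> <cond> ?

Add FIRST(<decl>) = { d, i, q }; <decl> is not nullable, stop.

{ d, i, q }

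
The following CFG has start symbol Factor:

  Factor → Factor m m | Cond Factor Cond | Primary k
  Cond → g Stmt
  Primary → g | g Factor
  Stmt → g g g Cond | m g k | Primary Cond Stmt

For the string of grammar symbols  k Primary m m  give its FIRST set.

{ k }

k is a terminal; add {k} and stop.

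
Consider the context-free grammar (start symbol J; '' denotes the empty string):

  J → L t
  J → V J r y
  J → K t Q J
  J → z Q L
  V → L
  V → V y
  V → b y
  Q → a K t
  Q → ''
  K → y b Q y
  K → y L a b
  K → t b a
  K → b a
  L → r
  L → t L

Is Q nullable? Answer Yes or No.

Yes

Q has an ''-production, so Q ⇒ ''.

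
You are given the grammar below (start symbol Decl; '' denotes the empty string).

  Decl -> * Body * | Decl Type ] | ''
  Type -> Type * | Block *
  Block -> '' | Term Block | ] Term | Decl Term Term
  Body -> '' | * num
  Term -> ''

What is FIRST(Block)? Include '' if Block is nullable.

Block -> '' contributes ''.
From Block -> Term Block: Term, Block nullable, take FIRST(Term) ∪ FIRST(Block) = { *, ] }; also '' since the whole RHS is nullable.
Block -> ] Term contributes {]}.
From Block -> Decl Term Term: Decl, Term, Term nullable, take FIRST(Decl) ∪ FIRST(Term) ∪ FIRST(Term) = { *, ] }; also '' since the whole RHS is nullable.
Union: FIRST(Block) = { *, ], '' }.

{ *, ], '' }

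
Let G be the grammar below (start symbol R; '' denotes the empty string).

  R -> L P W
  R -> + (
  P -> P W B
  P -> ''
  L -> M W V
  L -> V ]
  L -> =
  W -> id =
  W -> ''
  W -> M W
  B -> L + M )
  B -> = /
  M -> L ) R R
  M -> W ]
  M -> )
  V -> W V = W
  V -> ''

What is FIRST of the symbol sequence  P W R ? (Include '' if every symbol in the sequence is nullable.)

{ ), +, =, ], id }

Add FIRST(P)\{''} = { ), =, ], id }; P is nullable, continue.
Add FIRST(W)\{''} = { ), =, ], id }; W is nullable, continue.
Add FIRST(R) = { ), +, =, ], id }; R is not nullable, stop.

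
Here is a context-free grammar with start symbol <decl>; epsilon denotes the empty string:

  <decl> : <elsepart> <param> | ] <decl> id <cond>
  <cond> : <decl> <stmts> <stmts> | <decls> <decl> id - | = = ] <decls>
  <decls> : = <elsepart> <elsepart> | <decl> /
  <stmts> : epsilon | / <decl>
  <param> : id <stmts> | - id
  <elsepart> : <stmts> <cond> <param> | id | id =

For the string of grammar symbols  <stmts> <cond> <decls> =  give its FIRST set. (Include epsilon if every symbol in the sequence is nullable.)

{ /, =, ], id }

Add FIRST(<stmts>)\{epsilon} = { / }; <stmts> is nullable, continue.
Add FIRST(<cond>) = { /, =, ], id }; <cond> is not nullable, stop.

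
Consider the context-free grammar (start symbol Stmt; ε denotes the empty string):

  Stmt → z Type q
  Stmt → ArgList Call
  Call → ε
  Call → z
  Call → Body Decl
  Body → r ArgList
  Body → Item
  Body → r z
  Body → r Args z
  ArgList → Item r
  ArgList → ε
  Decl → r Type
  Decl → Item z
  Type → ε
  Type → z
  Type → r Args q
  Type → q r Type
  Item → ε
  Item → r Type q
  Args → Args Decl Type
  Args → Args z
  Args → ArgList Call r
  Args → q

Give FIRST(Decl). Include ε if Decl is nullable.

Decl → r Type contributes {r}.
From Decl → Item z: Item nullable, take FIRST(Item) ∪ {z} = { r, z }.
Union: FIRST(Decl) = { r, z }.

{ r, z }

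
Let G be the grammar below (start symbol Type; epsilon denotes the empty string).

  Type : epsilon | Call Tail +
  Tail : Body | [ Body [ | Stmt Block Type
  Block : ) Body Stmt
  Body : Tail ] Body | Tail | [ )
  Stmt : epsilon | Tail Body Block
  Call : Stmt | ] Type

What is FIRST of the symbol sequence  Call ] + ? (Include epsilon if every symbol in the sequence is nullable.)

{ ), [, ] }

Add FIRST(Call)\{epsilon} = { ), [, ] }; Call is nullable, continue.
] is a terminal; add {]} and stop.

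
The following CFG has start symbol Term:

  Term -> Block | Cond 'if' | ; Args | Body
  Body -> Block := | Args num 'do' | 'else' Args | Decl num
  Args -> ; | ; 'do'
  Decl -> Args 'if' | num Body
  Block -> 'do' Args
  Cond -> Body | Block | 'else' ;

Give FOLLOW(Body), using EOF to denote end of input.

In Term -> Body: Body is at the end, add FOLLOW(Term) = { EOF }.
In Decl -> num Body: Body is at the end, add FOLLOW(Decl) = { num }.
In Cond -> Body: Body is at the end, add FOLLOW(Cond) = { 'if' }.
Union: FOLLOW(Body) = { EOF, 'if', num }.

{ EOF, 'if', num }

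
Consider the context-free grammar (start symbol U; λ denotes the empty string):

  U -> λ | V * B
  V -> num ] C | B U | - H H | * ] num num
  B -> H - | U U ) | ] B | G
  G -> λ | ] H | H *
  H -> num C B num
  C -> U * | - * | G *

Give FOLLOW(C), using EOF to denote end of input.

{ ), *, -, ], num }

In V -> num ] C: C is at the end, add FOLLOW(V) = { * }.
In H -> num C B num: add FIRST(B num) = { ), *, -, ], num }.
Union: FOLLOW(C) = { ), *, -, ], num }.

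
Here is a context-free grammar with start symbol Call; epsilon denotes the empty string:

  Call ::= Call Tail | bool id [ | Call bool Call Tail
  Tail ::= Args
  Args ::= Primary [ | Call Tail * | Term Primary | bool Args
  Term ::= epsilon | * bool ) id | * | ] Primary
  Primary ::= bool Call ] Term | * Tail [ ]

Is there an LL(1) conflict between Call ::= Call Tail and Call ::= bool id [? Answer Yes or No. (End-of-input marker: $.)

FIRST(Call Tail) = { bool } and FIRST(bool id [) = { bool }.
Both contain bool, so the two alternatives are not disjoint — LL(1) conflict.

Yes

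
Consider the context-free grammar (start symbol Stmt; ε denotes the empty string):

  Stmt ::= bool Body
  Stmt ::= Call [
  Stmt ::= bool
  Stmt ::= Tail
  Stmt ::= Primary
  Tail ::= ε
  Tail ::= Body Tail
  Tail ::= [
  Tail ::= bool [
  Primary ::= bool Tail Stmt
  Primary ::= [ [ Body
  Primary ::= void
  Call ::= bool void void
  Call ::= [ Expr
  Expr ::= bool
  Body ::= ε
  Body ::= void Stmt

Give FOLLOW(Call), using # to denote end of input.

{ [ }

In Stmt ::= Call [: add FIRST([) = { [ }.
Union: FOLLOW(Call) = { [ }.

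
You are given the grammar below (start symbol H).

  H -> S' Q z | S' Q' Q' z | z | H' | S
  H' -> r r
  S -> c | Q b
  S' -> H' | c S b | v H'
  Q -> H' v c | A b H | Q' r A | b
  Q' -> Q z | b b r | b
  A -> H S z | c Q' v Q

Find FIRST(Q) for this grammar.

From Q -> H' v c: add FIRST(H') = { r }.
From Q -> A b H: add FIRST(A) = { b, c, r, v, z }.
From Q -> Q' r A: add FIRST(Q') = { b, c, r, v, z }.
Q -> b contributes {b}.
Union: FIRST(Q) = { b, c, r, v, z }.

{ b, c, r, v, z }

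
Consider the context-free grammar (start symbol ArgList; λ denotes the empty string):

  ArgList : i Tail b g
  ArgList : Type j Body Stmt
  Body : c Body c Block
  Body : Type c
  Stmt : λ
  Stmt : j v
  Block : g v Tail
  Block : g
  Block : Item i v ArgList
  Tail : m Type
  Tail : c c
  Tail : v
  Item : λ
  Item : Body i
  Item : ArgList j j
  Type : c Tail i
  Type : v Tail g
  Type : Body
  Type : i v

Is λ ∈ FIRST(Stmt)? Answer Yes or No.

Yes

Stmt has an λ-production, so Stmt ⇒ λ.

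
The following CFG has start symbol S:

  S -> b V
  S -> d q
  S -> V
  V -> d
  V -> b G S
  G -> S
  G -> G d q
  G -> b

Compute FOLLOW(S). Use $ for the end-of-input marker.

{ $, b, d }

S is the start symbol, so $ ∈ FOLLOW(S).
In V -> b G S: S is at the end, add FOLLOW(V) = { $, b, d }.
In G -> S: S is at the end, add FOLLOW(G) = { b, d }.
Union: FOLLOW(S) = { $, b, d }.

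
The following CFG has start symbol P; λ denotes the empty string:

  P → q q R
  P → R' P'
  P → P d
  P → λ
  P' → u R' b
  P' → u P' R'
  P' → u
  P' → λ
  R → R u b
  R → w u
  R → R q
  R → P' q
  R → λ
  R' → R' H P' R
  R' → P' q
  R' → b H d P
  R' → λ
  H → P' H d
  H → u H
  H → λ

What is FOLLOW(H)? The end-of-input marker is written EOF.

{ EOF, b, d, q, u, w }

In R' → R' H P' R: add FIRST(P' R)\{λ} = { q, u, w }.
  Since P' R is nullable, also add FOLLOW(R') = { EOF, b, d, q, u, w }.
In R' → b H d P: add FIRST(d P) = { d }.
In H → P' H d: add FIRST(d) = { d }.
In H → u H: H is at the end, add FOLLOW(H) = { EOF, b, d, q, u, w }.
Union: FOLLOW(H) = { EOF, b, d, q, u, w }.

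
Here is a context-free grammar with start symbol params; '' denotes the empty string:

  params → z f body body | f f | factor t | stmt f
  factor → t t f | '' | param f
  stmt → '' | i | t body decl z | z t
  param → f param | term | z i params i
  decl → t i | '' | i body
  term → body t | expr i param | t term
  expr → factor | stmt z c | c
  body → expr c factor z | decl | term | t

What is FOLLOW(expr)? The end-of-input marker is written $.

In term → expr i param: add FIRST(i param) = { i }.
In body → expr c factor z: add FIRST(c factor z) = { c }.
Union: FOLLOW(expr) = { c, i }.

{ c, i }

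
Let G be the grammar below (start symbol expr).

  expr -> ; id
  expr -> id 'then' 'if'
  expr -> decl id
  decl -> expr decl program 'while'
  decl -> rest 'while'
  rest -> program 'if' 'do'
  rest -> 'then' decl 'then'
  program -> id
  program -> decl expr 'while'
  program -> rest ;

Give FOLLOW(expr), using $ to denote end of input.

{ $, 'then', 'while', ;, id }

expr is the start symbol, so $ ∈ FOLLOW(expr).
In decl -> expr decl program 'while': add FIRST(decl program 'while') = { 'then', ;, id }.
In program -> decl expr 'while': add FIRST('while') = { 'while' }.
Union: FOLLOW(expr) = { $, 'then', 'while', ;, id }.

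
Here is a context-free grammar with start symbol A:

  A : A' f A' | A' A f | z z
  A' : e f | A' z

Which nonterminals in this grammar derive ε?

No nonterminal has an empty production or an RHS whose symbols are all nullable.

{ } (none)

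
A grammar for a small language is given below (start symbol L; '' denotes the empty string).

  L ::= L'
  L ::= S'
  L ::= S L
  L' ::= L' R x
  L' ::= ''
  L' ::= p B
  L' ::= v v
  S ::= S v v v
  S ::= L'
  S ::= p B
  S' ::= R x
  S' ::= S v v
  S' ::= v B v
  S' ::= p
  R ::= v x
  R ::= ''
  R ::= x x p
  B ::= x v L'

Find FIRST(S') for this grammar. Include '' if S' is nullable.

From S' ::= R x: R nullable, take FIRST(R) ∪ {x} = { v, x }.
From S' ::= S v v: S nullable, take FIRST(S) ∪ {v} = { p, v, x }.
S' ::= v B v contributes {v}.
S' ::= p contributes {p}.
Union: FIRST(S') = { p, v, x }.

{ p, v, x }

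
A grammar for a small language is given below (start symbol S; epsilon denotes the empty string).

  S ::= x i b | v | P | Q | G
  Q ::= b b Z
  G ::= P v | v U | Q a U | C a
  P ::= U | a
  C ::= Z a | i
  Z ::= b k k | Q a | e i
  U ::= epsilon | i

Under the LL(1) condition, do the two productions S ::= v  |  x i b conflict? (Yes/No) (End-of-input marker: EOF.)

FIRST(v) = { v } and FIRST(x i b) = { x }.
The FIRST sets are disjoint and neither alternative is nullable — no conflict.

No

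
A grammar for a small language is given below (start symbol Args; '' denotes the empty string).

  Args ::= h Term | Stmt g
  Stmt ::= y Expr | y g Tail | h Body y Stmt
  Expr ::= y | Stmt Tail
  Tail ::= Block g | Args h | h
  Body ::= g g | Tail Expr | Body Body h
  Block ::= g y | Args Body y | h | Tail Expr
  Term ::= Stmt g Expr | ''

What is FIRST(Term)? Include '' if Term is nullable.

{ h, y, '' }

From Term ::= Stmt g Expr: add FIRST(Stmt) = { h, y }.
Term ::= '' contributes ''.
Union: FIRST(Term) = { h, y, '' }.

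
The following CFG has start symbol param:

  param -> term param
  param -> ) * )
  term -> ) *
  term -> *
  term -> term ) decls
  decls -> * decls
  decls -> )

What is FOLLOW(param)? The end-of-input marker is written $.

{ $ }

param is the start symbol, so $ ∈ FOLLOW(param).
In param -> term param: param is at the end, add FOLLOW(param) = { $ }.
Union: FOLLOW(param) = { $ }.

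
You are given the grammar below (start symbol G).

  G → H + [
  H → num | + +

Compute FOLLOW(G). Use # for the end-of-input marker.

G is the start symbol, so # ∈ FOLLOW(G).
Union: FOLLOW(G) = { # }.

{ # }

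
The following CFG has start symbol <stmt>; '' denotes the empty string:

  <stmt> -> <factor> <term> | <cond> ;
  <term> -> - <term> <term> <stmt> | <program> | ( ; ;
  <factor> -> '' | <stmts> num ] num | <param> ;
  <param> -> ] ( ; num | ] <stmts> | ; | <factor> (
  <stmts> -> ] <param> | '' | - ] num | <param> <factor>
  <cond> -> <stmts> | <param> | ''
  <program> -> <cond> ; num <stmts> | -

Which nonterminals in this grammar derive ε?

Directly nullable (have an ''-production): <factor>, <stmts>, <cond>.
No other nonterminal has a production whose RHS symbols are all nullable.

{ <cond>, <factor>, <stmts> }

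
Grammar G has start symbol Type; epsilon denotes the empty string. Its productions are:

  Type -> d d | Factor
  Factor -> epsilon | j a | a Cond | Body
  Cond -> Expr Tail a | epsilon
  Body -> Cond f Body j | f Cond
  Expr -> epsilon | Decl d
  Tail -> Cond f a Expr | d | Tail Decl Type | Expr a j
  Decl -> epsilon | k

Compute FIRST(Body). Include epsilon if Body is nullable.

From Body -> Cond f Body j: Cond nullable, take FIRST(Cond) ∪ {f} = { a, d, f, k }.
Body -> f Cond contributes {f}.
Union: FIRST(Body) = { a, d, f, k }.

{ a, d, f, k }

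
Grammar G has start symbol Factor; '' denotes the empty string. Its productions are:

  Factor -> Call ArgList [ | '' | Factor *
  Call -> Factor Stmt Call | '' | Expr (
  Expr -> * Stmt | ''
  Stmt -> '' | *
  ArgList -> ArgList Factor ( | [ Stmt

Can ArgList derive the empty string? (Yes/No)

No

Nullable nonterminals: Call, Expr, Factor, Stmt.
No production of ArgList has an RHS whose symbols are all nullable, so ArgList is not nullable.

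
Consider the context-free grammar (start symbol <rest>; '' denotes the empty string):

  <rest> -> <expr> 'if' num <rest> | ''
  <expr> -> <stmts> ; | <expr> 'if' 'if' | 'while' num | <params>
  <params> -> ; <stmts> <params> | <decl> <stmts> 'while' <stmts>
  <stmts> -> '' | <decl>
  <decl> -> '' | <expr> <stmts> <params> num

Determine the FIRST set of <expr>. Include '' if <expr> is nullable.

From <expr> -> <stmts> ;: <stmts> nullable, take FIRST(<stmts>) ∪ {;} = { 'while', ; }.
From <expr> -> <expr> 'if' 'if': add FIRST(<expr>) = { 'while', ; }.
<expr> -> 'while' num contributes {'while'}.
From <expr> -> <params>: add FIRST(<params>) = { 'while', ; }.
Union: FIRST(<expr>) = { 'while', ; }.

{ 'while', ; }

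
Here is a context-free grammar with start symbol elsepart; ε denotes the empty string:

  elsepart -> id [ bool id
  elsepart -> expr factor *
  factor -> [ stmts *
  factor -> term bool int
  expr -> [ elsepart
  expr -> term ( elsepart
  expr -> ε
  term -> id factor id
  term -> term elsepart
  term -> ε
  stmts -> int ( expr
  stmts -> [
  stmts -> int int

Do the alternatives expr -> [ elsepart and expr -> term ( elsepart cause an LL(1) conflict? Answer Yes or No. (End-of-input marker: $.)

Yes

FIRST([ elsepart) = { [ } and FIRST(term ( elsepart) = { (, [, bool, id }.
Both contain [, so the two alternatives are not disjoint — LL(1) conflict.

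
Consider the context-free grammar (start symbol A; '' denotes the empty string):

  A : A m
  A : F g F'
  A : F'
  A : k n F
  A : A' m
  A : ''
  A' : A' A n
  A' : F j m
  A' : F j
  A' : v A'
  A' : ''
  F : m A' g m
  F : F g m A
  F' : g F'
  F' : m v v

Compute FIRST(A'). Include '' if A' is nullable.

From A' : A' A n: A', A nullable, take FIRST(A') ∪ FIRST(A) ∪ {n} = { g, k, m, n, v }.
From A' : F j m: add FIRST(F) = { m }.
From A' : F j: add FIRST(F) = { m }.
A' : v A' contributes {v}.
A' : '' contributes ''.
Union: FIRST(A') = { g, k, m, n, v, '' }.

{ g, k, m, n, v, '' }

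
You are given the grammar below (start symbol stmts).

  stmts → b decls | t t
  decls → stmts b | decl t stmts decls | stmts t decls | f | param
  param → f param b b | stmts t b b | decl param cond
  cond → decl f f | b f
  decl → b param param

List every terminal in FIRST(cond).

{ b }

From cond → decl f f: add FIRST(decl) = { b }.
cond → b f contributes {b}.
Union: FIRST(cond) = { b }.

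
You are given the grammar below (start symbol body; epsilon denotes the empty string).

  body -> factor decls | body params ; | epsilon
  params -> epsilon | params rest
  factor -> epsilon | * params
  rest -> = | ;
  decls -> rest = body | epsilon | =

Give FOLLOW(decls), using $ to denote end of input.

In body -> factor decls: decls is at the end, add FOLLOW(body) = { $, ;, = }.
Union: FOLLOW(decls) = { $, ;, = }.

{ $, ;, = }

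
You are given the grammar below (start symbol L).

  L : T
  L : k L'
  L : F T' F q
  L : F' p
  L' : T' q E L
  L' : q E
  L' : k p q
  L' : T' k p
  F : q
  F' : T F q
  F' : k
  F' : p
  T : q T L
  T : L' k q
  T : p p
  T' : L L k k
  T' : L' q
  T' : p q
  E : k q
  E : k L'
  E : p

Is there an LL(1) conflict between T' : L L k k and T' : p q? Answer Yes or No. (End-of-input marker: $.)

FIRST(L L k k) = { k, p, q } and FIRST(p q) = { p }.
Both contain p, so the two alternatives are not disjoint — LL(1) conflict.

Yes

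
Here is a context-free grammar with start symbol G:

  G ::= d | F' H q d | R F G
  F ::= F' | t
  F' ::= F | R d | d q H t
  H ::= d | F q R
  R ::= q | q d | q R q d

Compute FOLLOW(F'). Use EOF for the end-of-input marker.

{ d, q, t }

In G ::= F' H q d: add FIRST(H q d) = { d, q, t }.
In F ::= F': F' is at the end, add FOLLOW(F) = { d, q, t }.
Union: FOLLOW(F') = { d, q, t }.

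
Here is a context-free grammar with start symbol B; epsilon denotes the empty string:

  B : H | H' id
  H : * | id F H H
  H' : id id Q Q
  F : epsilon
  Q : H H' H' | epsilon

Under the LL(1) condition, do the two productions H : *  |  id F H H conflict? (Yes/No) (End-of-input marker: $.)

No

FIRST(*) = { * } and FIRST(id F H H) = { id }.
The FIRST sets are disjoint and neither alternative is nullable — no conflict.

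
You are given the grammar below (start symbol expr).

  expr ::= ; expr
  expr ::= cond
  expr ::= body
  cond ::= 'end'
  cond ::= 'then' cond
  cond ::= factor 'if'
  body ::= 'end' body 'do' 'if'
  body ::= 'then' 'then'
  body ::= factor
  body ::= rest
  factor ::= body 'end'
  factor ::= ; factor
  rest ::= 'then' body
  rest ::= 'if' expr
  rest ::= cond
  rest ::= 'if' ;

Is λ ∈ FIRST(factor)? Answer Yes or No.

No

No nonterminal in this grammar is nullable.
No production of factor has an RHS whose symbols are all nullable, so factor is not nullable.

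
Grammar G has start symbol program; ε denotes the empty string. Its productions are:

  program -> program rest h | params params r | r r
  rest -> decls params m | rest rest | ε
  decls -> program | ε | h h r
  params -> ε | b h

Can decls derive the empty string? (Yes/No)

Yes

decls has an ε-production, so decls ⇒ ε.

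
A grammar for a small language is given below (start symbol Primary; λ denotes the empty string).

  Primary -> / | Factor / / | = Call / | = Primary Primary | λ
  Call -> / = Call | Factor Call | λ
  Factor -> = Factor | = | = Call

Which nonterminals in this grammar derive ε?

{ Call, Primary }

Directly nullable (have an λ-production): Primary, Call.
No other nonterminal has a production whose RHS symbols are all nullable.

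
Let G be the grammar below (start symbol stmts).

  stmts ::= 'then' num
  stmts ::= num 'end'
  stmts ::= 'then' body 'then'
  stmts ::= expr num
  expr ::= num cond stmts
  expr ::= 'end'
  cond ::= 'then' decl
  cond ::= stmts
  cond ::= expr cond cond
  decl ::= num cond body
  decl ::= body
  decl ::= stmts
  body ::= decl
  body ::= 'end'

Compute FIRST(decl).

{ 'end', 'then', num }

decl ::= num cond body contributes {num}.
From decl ::= body: add FIRST(body) = { 'end', 'then', num }.
From decl ::= stmts: add FIRST(stmts) = { 'end', 'then', num }.
Union: FIRST(decl) = { 'end', 'then', num }.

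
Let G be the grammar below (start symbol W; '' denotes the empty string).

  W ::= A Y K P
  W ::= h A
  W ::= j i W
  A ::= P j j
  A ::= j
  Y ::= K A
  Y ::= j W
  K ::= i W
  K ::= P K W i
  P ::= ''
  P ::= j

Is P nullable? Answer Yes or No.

P has an ''-production, so P ⇒ ''.

Yes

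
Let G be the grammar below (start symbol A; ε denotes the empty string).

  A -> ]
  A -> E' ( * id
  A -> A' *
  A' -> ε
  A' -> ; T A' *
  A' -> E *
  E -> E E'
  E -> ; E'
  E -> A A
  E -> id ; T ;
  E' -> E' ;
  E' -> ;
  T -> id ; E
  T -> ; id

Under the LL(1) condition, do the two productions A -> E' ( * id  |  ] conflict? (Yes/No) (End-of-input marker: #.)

No

FIRST(E' ( * id) = { ; } and FIRST(]) = { ] }.
The FIRST sets are disjoint and neither alternative is nullable — no conflict.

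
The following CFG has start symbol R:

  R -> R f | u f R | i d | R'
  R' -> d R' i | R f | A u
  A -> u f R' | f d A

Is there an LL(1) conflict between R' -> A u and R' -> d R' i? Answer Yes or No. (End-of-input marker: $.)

FIRST(A u) = { f, u } and FIRST(d R' i) = { d }.
The FIRST sets are disjoint and neither alternative is nullable — no conflict.

No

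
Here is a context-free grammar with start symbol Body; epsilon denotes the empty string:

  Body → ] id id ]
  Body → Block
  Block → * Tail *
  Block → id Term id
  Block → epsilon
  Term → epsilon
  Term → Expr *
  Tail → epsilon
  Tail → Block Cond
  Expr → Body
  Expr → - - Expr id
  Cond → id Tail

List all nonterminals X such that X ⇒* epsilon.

{ Block, Body, Expr, Tail, Term }

Directly nullable (have an epsilon-production): Block, Term, Tail.
Expr → Body with every symbol nullable, so Expr is nullable.
Body → Block with every symbol nullable, so Body is nullable.
No other nonterminal has a production whose RHS symbols are all nullable.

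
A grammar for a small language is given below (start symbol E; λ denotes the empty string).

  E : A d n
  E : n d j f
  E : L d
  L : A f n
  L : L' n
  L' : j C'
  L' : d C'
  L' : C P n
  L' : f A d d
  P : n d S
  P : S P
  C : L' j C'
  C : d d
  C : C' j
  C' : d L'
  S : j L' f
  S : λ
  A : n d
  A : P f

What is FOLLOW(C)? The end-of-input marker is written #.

In L' : C P n: add FIRST(P n) = { j, n }.
Union: FOLLOW(C) = { j, n }.

{ j, n }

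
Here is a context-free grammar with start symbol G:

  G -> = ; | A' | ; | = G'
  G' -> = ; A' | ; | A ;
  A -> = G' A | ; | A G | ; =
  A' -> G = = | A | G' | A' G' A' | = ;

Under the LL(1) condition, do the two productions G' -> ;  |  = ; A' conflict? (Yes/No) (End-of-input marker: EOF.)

No

FIRST(;) = { ; } and FIRST(= ; A') = { = }.
The FIRST sets are disjoint and neither alternative is nullable — no conflict.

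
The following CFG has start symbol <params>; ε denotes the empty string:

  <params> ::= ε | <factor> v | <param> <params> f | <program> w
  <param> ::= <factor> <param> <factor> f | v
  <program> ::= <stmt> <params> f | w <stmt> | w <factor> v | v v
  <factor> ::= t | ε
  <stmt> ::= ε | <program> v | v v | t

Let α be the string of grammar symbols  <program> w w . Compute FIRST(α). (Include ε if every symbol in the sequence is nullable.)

{ f, t, v, w }

Add FIRST(<program>) = { f, t, v, w }; <program> is not nullable, stop.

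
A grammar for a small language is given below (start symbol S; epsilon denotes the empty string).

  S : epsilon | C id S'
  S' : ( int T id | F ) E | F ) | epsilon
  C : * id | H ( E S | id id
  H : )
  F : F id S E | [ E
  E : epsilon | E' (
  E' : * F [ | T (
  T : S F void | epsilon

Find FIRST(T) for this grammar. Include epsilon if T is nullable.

From T : S F void: S nullable, take FIRST(S) ∪ FIRST(F) = { ), *, [, id }.
T : epsilon contributes epsilon.
Union: FIRST(T) = { ), *, [, id, epsilon }.

{ ), *, [, id, epsilon }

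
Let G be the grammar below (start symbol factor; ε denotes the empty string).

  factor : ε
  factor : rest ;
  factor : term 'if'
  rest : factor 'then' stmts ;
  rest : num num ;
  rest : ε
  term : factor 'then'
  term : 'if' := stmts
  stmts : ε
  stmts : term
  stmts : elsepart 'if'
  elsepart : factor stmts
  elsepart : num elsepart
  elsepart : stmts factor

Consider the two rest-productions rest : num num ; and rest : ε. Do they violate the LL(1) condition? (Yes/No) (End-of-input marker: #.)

No

FIRST(num num ;) = { num } and FIRST(ε) = { ε }.
The second is nullable but FOLLOW(rest) = { ; } is disjoint from FIRST of the first.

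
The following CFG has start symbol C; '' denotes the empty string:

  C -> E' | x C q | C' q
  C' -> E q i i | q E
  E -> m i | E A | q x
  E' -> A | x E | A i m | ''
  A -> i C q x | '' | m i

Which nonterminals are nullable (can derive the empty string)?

Directly nullable (have an ''-production): E', A.
C -> E' with every symbol nullable, so C is nullable.
No other nonterminal has a production whose RHS symbols are all nullable.

{ A, C, E' }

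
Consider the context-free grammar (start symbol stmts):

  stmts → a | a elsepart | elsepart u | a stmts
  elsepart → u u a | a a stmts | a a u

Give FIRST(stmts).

{ a, u }

stmts → a contributes {a}.
stmts → a elsepart contributes {a}.
From stmts → elsepart u: add FIRST(elsepart) = { a, u }.
stmts → a stmts contributes {a}.
Union: FIRST(stmts) = { a, u }.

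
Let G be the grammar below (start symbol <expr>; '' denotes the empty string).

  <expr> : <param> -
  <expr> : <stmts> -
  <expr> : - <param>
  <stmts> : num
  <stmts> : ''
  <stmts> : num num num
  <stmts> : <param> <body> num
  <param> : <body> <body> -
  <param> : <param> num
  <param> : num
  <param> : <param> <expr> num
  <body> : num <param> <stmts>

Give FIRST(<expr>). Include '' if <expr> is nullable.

{ -, num }

From <expr> : <param> -: add FIRST(<param>) = { num }.
From <expr> : <stmts> -: <stmts> nullable, take FIRST(<stmts>) ∪ {-} = { -, num }.
<expr> : - <param> contributes {-}.
Union: FIRST(<expr>) = { -, num }.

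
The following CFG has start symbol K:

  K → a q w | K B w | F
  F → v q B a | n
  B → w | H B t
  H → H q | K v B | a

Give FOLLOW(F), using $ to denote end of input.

In K → F: F is at the end, add FOLLOW(K) = { $, a, n, v, w }.
Union: FOLLOW(F) = { $, a, n, v, w }.

{ $, a, n, v, w }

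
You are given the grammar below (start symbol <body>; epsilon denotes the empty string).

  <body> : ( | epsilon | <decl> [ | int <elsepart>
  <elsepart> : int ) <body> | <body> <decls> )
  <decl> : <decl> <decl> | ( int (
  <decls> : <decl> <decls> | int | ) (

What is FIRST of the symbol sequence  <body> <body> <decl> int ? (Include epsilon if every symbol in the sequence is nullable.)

Add FIRST(<body>)\{epsilon} = { (, int }; <body> is nullable, continue.
Add FIRST(<body>)\{epsilon} = { (, int }; <body> is nullable, continue.
Add FIRST(<decl>) = { ( }; <decl> is not nullable, stop.

{ (, int }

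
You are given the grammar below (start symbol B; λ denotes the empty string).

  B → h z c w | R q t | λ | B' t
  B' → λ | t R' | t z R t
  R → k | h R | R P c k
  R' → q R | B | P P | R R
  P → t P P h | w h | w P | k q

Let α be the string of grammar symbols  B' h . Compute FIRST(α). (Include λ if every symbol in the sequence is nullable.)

{ h, t }

Add FIRST(B')\{λ} = { t }; B' is nullable, continue.
h is a terminal; add {h} and stop.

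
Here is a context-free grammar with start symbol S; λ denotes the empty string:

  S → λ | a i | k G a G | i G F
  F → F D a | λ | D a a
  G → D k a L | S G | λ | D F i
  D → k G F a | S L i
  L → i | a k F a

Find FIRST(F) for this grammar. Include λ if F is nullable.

From F → F D a: F nullable, take FIRST(F) ∪ FIRST(D) = { a, i, k }.
F → λ contributes λ.
From F → D a a: add FIRST(D) = { a, i, k }.
Union: FIRST(F) = { a, i, k, λ }.

{ a, i, k, λ }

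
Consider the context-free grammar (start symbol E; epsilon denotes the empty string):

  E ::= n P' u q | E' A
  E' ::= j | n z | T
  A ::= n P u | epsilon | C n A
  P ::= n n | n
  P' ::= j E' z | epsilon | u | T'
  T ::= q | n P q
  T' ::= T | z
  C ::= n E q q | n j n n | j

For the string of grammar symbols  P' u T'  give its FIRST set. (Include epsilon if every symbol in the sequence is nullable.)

Add FIRST(P')\{epsilon} = { j, n, q, u, z }; P' is nullable, continue.
u is a terminal; add {u} and stop.

{ j, n, q, u, z }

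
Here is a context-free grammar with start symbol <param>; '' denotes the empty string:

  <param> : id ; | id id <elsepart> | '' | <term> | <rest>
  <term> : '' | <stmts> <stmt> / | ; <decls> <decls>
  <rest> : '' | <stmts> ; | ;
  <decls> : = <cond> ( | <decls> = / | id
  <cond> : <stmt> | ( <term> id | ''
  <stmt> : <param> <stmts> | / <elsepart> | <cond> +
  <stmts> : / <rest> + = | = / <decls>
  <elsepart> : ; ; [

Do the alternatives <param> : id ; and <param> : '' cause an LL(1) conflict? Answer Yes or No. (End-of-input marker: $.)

No

FIRST(id ;) = { id } and FIRST('') = { '' }.
The second is nullable but FOLLOW(<param>) = { $, /, = } is disjoint from FIRST of the first.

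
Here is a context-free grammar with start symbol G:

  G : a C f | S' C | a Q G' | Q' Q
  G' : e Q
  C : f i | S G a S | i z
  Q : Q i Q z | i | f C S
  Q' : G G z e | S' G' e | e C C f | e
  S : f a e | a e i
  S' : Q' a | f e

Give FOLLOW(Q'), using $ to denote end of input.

{ a, f, i }

In G : Q' Q: add FIRST(Q) = { f, i }.
In S' : Q' a: add FIRST(a) = { a }.
Union: FOLLOW(Q') = { a, f, i }.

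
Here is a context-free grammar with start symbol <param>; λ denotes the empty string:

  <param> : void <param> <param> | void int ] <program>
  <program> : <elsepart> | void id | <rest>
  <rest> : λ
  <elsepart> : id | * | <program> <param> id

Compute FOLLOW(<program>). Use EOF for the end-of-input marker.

In <param> : void int ] <program>: <program> is at the end, add FOLLOW(<param>) = { EOF, id, void }.
In <elsepart> : <program> <param> id: add FIRST(<param> id) = { void }.
Union: FOLLOW(<program>) = { EOF, id, void }.

{ EOF, id, void }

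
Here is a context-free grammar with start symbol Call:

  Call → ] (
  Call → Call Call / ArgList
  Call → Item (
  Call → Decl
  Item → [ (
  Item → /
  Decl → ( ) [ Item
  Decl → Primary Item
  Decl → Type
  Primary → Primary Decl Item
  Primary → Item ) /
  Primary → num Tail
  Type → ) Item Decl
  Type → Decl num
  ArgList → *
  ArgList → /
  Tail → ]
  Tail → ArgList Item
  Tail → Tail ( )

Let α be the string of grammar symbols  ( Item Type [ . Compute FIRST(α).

( is a terminal; add {(} and stop.

{ ( }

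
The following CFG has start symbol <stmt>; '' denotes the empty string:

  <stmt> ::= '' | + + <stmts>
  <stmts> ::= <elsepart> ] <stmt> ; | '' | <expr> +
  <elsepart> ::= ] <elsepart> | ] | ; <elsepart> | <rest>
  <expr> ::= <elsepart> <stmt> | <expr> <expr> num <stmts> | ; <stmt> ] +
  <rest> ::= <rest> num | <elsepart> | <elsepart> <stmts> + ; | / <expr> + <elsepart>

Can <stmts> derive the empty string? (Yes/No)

<stmts> has an ''-production, so <stmts> ⇒ ''.

Yes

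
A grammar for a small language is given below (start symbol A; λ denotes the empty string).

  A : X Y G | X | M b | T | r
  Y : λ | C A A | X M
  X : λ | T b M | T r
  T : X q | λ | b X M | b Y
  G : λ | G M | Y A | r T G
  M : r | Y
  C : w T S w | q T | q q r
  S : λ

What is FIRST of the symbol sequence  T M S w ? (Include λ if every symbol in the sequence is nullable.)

{ b, q, r, w }

Add FIRST(T)\{λ} = { b, q, r }; T is nullable, continue.
Add FIRST(M)\{λ} = { b, q, r, w }; M is nullable, continue.
Add FIRST(S)\{λ} = {  }; S is nullable, continue.
w is a terminal; add {w} and stop.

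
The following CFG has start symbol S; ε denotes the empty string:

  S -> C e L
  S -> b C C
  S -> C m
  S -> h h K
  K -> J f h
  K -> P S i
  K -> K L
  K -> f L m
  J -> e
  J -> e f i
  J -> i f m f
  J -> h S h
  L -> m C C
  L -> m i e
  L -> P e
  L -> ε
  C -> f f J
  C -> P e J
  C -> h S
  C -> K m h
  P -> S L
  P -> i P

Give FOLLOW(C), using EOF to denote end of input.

In S -> C e L: add FIRST(e L) = { e }.
In S -> b C C: add FIRST(C) = { b, e, f, h, i }.
In S -> b C C: C is at the end, add FOLLOW(S) = { EOF, b, e, f, h, i, m }.
In S -> C m: add FIRST(m) = { m }.
In L -> m C C: add FIRST(C) = { b, e, f, h, i }.
In L -> m C C: C is at the end, add FOLLOW(L) = { EOF, b, e, f, h, i, m }.
Union: FOLLOW(C) = { EOF, b, e, f, h, i, m }.

{ EOF, b, e, f, h, i, m }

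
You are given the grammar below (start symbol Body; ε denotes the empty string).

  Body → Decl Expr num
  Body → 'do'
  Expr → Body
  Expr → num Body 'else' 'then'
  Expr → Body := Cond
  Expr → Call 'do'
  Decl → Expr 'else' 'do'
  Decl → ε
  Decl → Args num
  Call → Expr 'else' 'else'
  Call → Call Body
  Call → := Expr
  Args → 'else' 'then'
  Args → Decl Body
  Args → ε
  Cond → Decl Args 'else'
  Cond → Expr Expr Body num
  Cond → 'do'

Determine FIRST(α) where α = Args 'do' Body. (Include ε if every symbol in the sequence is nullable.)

Add FIRST(Args)\{ε} = { 'do', 'else', :=, num }; Args is nullable, continue.
'do' is a terminal; add {'do'} and stop.

{ 'do', 'else', :=, num }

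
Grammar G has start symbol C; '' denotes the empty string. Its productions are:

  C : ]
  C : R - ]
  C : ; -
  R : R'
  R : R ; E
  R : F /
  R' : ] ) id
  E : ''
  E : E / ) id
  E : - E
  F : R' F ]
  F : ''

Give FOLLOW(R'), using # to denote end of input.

{ -, ;, ] }

In R : R': R' is at the end, add FOLLOW(R) = { -, ; }.
In F : R' F ]: add FIRST(F ]) = { ] }.
Union: FOLLOW(R') = { -, ;, ] }.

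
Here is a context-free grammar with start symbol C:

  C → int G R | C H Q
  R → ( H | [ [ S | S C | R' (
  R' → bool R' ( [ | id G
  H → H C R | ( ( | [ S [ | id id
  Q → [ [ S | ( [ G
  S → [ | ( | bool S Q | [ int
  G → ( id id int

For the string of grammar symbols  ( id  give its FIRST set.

{ ( }

( is a terminal; add {(} and stop.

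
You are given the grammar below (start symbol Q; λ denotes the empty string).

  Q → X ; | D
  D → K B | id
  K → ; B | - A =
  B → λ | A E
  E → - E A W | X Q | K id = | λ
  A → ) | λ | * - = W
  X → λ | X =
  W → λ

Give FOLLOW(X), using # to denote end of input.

In Q → X ;: add FIRST(;) = { ; }.
In E → X Q: add FIRST(Q) = { -, ;, =, id }.
In X → X =: add FIRST(=) = { = }.
Union: FOLLOW(X) = { -, ;, =, id }.

{ -, ;, =, id }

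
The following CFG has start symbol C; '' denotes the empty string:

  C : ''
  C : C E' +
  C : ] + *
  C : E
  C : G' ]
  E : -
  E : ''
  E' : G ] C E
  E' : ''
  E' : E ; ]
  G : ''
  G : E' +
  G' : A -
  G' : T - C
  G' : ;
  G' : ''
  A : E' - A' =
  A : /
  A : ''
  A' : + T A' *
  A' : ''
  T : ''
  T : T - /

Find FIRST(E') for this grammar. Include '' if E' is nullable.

From E' : G ] C E: G nullable, take FIRST(G) ∪ {]} = { +, -, ;, ] }.
E' : '' contributes ''.
From E' : E ; ]: E nullable, take FIRST(E) ∪ {;} = { -, ; }.
Union: FIRST(E') = { +, -, ;, ], '' }.

{ +, -, ;, ], '' }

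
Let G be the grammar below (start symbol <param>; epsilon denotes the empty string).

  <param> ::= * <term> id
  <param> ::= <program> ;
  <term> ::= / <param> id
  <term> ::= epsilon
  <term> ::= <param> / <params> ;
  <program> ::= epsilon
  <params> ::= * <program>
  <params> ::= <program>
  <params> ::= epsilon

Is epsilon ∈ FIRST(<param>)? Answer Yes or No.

No

Nullable nonterminals: <params>, <program>, <term>.
No production of <param> has an RHS whose symbols are all nullable, so <param> is not nullable.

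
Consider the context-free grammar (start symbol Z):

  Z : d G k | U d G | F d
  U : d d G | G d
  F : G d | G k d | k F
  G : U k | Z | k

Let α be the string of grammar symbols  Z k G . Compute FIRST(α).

{ d, k }

Add FIRST(Z) = { d, k }; Z is not nullable, stop.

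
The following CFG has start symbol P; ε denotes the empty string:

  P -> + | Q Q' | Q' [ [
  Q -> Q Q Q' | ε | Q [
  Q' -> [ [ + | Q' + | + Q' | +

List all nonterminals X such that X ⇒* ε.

{ Q }

Directly nullable (have an ε-production): Q.
No other nonterminal has a production whose RHS symbols are all nullable.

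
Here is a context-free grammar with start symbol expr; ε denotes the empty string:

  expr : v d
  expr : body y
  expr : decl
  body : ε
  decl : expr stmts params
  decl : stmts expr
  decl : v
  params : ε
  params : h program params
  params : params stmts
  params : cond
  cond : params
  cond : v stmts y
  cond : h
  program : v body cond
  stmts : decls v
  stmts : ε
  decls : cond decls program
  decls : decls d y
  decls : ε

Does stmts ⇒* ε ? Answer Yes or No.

stmts has an ε-production, so stmts ⇒ ε.

Yes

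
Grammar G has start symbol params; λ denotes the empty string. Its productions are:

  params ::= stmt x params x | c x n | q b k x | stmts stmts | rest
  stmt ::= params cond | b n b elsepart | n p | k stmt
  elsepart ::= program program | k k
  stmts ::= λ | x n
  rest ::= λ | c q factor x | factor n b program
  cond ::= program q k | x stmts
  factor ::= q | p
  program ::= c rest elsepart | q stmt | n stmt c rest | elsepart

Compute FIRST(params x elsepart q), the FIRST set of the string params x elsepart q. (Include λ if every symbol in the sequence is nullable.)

{ b, c, k, n, p, q, x }

Add FIRST(params)\{λ} = { b, c, k, n, p, q, x }; params is nullable, continue.
x is a terminal; add {x} and stop.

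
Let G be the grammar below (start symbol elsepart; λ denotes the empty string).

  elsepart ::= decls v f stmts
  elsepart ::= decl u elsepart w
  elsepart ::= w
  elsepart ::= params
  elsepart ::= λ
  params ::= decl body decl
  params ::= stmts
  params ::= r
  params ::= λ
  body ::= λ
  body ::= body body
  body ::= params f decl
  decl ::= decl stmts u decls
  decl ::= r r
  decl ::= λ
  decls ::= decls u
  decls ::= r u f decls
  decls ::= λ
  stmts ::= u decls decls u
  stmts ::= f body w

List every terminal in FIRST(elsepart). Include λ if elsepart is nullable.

From elsepart ::= decls v f stmts: decls nullable, take FIRST(decls) ∪ {v} = { r, u, v }.
From elsepart ::= decl u elsepart w: decl nullable, take FIRST(decl) ∪ {u} = { f, r, u }.
elsepart ::= w contributes {w}.
From elsepart ::= params: add FIRST(params) = { f, r, u, λ } (including λ since params is nullable).
elsepart ::= λ contributes λ.
Union: FIRST(elsepart) = { f, r, u, v, w, λ }.

{ f, r, u, v, w, λ }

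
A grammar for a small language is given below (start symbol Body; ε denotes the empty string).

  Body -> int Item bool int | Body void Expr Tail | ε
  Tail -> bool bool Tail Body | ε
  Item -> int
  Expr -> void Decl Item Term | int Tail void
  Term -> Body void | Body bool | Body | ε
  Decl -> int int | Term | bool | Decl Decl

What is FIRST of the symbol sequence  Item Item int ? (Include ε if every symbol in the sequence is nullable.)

{ int }

Add FIRST(Item) = { int }; Item is not nullable, stop.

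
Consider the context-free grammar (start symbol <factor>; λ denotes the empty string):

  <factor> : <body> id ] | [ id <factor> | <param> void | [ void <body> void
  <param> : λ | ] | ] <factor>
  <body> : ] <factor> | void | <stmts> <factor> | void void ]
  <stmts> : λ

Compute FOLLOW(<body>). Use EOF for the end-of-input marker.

In <factor> : <body> id ]: add FIRST(id ]) = { id }.
In <factor> : [ void <body> void: add FIRST(void) = { void }.
Union: FOLLOW(<body>) = { id, void }.

{ id, void }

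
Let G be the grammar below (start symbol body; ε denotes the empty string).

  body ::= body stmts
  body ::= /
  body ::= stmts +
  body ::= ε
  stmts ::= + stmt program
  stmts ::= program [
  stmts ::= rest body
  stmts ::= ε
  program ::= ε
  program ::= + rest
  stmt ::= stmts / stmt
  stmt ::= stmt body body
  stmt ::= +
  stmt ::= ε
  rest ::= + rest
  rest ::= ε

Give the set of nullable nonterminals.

{ body, program, rest, stmt, stmts }

Directly nullable (have an ε-production): body, stmts, program, stmt, rest.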